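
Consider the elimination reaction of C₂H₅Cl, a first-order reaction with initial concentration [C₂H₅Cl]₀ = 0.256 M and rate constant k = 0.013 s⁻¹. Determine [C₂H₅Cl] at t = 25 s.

0.185 M

Step 1: For a first-order reaction: [C₂H₅Cl] = [C₂H₅Cl]₀ × e^(-kt)
Step 2: [C₂H₅Cl] = 0.256 × e^(-0.013 × 25)
Step 3: [C₂H₅Cl] = 0.256 × e^(-0.325)
Step 4: [C₂H₅Cl] = 0.256 × 0.722527 = 0.185 M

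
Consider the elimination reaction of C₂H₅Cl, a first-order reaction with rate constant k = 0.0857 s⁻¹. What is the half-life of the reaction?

8.088 s

Step 1: For a first-order reaction, t₁/₂ = ln(2)/k
Step 2: t₁/₂ = ln(2)/0.0857
Step 3: t₁/₂ = 0.6931/0.0857 = 8.088 s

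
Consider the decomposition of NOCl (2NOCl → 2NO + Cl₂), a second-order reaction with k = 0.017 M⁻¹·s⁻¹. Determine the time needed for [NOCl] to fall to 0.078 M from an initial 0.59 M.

654.4 s

Step 1: For second-order: t = (1/[NOCl] - 1/[NOCl]₀)/k
Step 2: t = (1/0.078 - 1/0.59)/0.017
Step 3: t = (12.82 - 1.695)/0.017
Step 4: t = 11.13/0.017 = 654.4 s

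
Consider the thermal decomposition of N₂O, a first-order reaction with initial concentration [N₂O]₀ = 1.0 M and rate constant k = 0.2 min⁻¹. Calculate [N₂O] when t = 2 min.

0.6703 M

Step 1: For a first-order reaction: [N₂O] = [N₂O]₀ × e^(-kt)
Step 2: [N₂O] = 1.0 × e^(-0.2 × 2)
Step 3: [N₂O] = 1.0 × e^(-0.4)
Step 4: [N₂O] = 1.0 × 0.67032 = 0.6703 M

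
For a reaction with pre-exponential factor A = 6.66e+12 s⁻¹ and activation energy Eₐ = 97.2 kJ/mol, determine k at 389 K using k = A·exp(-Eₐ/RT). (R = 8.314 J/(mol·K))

5.90e-01 s⁻¹

Step 1: Use the Arrhenius equation: k = A × exp(-Eₐ/RT)
Step 2: Convert Eₐ to J/mol: 97.2 kJ/mol = 97200 J/mol
Step 3: Calculate the exponent: -Eₐ/(RT) = -97200/(8.314 × 389) = -30.05430
Step 4: k = 6.66e+12 × exp(-30.05430)
Step 5: k = 6.66e+12 × 8.86305e-14 = 5.9028e-01 s⁻¹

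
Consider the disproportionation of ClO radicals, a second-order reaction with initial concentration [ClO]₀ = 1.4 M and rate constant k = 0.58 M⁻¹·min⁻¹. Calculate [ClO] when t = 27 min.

0.06107 M

Step 1: For a second-order reaction: 1/[ClO] = 1/[ClO]₀ + kt
Step 2: 1/[ClO] = 1/1.4 + 0.58 × 27
Step 3: 1/[ClO] = 0.7143 + 15.66 = 16.37
Step 4: [ClO] = 1/16.37 = 0.06107 M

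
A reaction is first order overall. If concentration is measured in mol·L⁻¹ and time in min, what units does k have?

min⁻¹

Step 1: For overall order n, rate = k × (concentration)^n.
Step 2: Rate has units mol·L⁻¹·min⁻¹; concentration term has units (mol·L⁻¹)^1.
Step 3: k = rate / (concentration)^n, so units of k = (mol·L⁻¹)^(1-1)·min⁻¹ = min⁻¹.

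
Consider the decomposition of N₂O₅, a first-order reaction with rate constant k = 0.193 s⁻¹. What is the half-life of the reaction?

3.591 s

Step 1: For a first-order reaction, t₁/₂ = ln(2)/k
Step 2: t₁/₂ = ln(2)/0.193
Step 3: t₁/₂ = 0.6931/0.193 = 3.591 s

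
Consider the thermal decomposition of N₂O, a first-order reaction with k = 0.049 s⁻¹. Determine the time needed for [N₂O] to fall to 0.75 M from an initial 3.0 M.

28.29 s

Step 1: For first-order: t = ln([N₂O]₀/[N₂O])/k
Step 2: t = ln(3.0/0.75)/0.049
Step 3: t = ln(4)/0.049
Step 4: t = 1.386/0.049 = 28.29 s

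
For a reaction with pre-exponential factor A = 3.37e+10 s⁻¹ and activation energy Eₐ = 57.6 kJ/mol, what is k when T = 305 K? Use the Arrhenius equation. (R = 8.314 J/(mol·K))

4.60e+00 s⁻¹

Step 1: Use the Arrhenius equation: k = A × exp(-Eₐ/RT)
Step 2: Convert Eₐ to J/mol: 57.6 kJ/mol = 57600 J/mol
Step 3: Calculate the exponent: -Eₐ/(RT) = -57600/(8.314 × 305) = -22.71499
Step 4: k = 3.37e+10 × exp(-22.71499)
Step 5: k = 3.37e+10 × 1.36460e-10 = 4.5987e+00 s⁻¹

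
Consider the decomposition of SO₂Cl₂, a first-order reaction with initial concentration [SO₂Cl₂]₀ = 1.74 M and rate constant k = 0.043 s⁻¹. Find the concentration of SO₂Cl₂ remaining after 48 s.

0.2209 M

Step 1: For a first-order reaction: [SO₂Cl₂] = [SO₂Cl₂]₀ × e^(-kt)
Step 2: [SO₂Cl₂] = 1.74 × e^(-0.043 × 48)
Step 3: [SO₂Cl₂] = 1.74 × e^(-2.064)
Step 4: [SO₂Cl₂] = 1.74 × 0.126945 = 0.2209 M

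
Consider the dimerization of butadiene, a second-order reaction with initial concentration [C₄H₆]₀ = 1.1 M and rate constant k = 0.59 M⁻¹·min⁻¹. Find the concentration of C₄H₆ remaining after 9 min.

0.1608 M

Step 1: For a second-order reaction: 1/[C₄H₆] = 1/[C₄H₆]₀ + kt
Step 2: 1/[C₄H₆] = 1/1.1 + 0.59 × 9
Step 3: 1/[C₄H₆] = 0.9091 + 5.31 = 6.219
Step 4: [C₄H₆] = 1/6.219 = 0.1608 M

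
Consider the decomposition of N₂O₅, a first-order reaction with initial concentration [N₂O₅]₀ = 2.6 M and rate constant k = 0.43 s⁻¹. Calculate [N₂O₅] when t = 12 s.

0.01493 M

Step 1: For a first-order reaction: [N₂O₅] = [N₂O₅]₀ × e^(-kt)
Step 2: [N₂O₅] = 2.6 × e^(-0.43 × 12)
Step 3: [N₂O₅] = 2.6 × e^(-5.16)
Step 4: [N₂O₅] = 2.6 × 0.0057417 = 0.01493 M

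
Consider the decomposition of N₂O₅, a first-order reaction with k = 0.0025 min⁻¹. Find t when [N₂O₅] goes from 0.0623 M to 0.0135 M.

611.7 min

Step 1: For first-order: t = ln([N₂O₅]₀/[N₂O₅])/k
Step 2: t = ln(0.0623/0.0135)/0.0025
Step 3: t = ln(4.615)/0.0025
Step 4: t = 1.529/0.0025 = 611.7 min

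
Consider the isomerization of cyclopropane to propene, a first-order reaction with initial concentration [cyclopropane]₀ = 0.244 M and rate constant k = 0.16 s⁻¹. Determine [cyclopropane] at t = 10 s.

0.04926 M

Step 1: For a first-order reaction: [cyclopropane] = [cyclopropane]₀ × e^(-kt)
Step 2: [cyclopropane] = 0.244 × e^(-0.16 × 10)
Step 3: [cyclopropane] = 0.244 × e^(-1.6)
Step 4: [cyclopropane] = 0.244 × 0.201897 = 0.04926 M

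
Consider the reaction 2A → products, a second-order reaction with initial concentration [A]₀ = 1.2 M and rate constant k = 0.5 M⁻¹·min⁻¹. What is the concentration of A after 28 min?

0.06742 M

Step 1: For a second-order reaction: 1/[A] = 1/[A]₀ + kt
Step 2: 1/[A] = 1/1.2 + 0.5 × 28
Step 3: 1/[A] = 0.8333 + 14 = 14.83
Step 4: [A] = 1/14.83 = 0.06742 M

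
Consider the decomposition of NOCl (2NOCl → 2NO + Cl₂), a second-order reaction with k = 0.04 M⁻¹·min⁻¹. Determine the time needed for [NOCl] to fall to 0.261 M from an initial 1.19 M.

74.78 min

Step 1: For second-order: t = (1/[NOCl] - 1/[NOCl]₀)/k
Step 2: t = (1/0.261 - 1/1.19)/0.04
Step 3: t = (3.831 - 0.8403)/0.04
Step 4: t = 2.991/0.04 = 74.78 min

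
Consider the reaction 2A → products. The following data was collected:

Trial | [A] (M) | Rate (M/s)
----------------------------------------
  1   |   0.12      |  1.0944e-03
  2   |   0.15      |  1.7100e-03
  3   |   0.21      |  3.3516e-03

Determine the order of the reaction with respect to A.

second order (2)

Step 1: Compare trials to find order n where rate₂/rate₁ = ([A]₂/[A]₁)^n
Step 2: rate₂/rate₁ = 1.7100e-03/1.0944e-03 = 1.562
Step 3: [A]₂/[A]₁ = 0.15/0.12 = 1.25
Step 4: n = ln(1.562)/ln(1.25) = 2.00 ≈ 2
Step 5: The reaction is second order in A.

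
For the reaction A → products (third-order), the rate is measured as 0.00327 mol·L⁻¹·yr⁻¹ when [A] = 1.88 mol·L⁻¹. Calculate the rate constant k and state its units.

0.0004921 (mol·L⁻¹)⁻²·yr⁻¹

Step 1: rate = k[A]^3, so k = rate / [A]^3.
Step 2: k = 0.00327 / (1.88)^3 = 0.00327 / 6.645.
Step 3: k = 0.0004921 (mol·L⁻¹)⁻²·yr⁻¹.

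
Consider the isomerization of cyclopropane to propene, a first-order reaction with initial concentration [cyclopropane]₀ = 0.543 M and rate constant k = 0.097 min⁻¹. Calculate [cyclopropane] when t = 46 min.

0.006266 M

Step 1: For a first-order reaction: [cyclopropane] = [cyclopropane]₀ × e^(-kt)
Step 2: [cyclopropane] = 0.543 × e^(-0.097 × 46)
Step 3: [cyclopropane] = 0.543 × e^(-4.462)
Step 4: [cyclopropane] = 0.543 × 0.0115393 = 0.006266 M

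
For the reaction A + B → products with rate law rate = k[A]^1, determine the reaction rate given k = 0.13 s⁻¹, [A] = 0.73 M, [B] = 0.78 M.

0.0949 M/s

Step 1: The rate law is rate = k[A]^1
Step 2: Note that the rate does not depend on [B] (zero order in B).
Step 3: rate = 0.13 × (0.73)^1 = 0.0949 M/s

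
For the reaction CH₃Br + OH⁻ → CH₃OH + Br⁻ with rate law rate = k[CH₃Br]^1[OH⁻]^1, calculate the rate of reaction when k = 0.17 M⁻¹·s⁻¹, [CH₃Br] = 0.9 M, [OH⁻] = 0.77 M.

0.1178 M/s

Step 1: The rate law is rate = k[CH₃Br]^1[OH⁻]^1
Step 2: Substitute: rate = 0.17 × (0.9)^1 × (0.77)^1
Step 3: rate = 0.17 × 0.9 × 0.77 = 0.11781 M/s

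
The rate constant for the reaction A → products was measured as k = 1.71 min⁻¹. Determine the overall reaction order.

first order (1)

Step 1: The units of k for an nth-order reaction are (concentration)^(1-n)·(time)⁻¹.
Step 2: Here k has units min⁻¹, so the concentration exponent is 0.
Step 3: 1 - n = 0 ⇒ n = 1. The reaction is first order.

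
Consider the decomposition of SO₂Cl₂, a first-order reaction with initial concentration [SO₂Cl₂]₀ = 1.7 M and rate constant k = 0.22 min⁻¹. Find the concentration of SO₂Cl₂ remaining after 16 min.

0.05032 M

Step 1: For a first-order reaction: [SO₂Cl₂] = [SO₂Cl₂]₀ × e^(-kt)
Step 2: [SO₂Cl₂] = 1.7 × e^(-0.22 × 16)
Step 3: [SO₂Cl₂] = 1.7 × e^(-3.52)
Step 4: [SO₂Cl₂] = 1.7 × 0.0295994 = 0.05032 M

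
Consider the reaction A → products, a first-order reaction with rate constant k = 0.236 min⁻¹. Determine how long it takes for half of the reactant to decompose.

2.937 min

Step 1: For a first-order reaction, t₁/₂ = ln(2)/k
Step 2: t₁/₂ = ln(2)/0.236
Step 3: t₁/₂ = 0.6931/0.236 = 2.937 min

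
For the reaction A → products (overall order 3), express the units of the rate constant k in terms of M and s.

M⁻²·s⁻¹

Step 1: For overall order n, rate = k × (concentration)^n.
Step 2: Rate has units M·s⁻¹; concentration term has units M^3.
Step 3: k = rate / (concentration)^n, so units of k = M^(1-3)·s⁻¹ = M⁻²·s⁻¹.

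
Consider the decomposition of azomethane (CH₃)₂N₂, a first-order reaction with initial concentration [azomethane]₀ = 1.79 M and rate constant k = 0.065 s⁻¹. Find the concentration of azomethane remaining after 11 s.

0.8757 M

Step 1: For a first-order reaction: [azomethane] = [azomethane]₀ × e^(-kt)
Step 2: [azomethane] = 1.79 × e^(-0.065 × 11)
Step 3: [azomethane] = 1.79 × e^(-0.715)
Step 4: [azomethane] = 1.79 × 0.489192 = 0.8757 M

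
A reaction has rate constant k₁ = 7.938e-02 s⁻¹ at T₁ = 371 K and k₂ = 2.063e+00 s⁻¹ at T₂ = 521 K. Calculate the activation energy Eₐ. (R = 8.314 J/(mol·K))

34.9 kJ/mol

Step 1: Use the two-temperature Arrhenius form: ln(k₂/k₁) = -Eₐ/R × (1/T₂ - 1/T₁)
Step 2: ln(k₂/k₁) = ln(2.063e+00/7.938e-02) = ln(25.9889) = 3.25767
Step 3: 1/T₂ - 1/T₁ = 1/521 - 1/371 = -7.760320e-04 K⁻¹
Step 4: Eₐ = -R × ln(k₂/k₁) / (1/T₂ - 1/T₁) = -8.314 × 3.25767 / -7.760320e-04
Step 5: Eₐ = 3.4901e+04 J/mol = 34.9 kJ/mol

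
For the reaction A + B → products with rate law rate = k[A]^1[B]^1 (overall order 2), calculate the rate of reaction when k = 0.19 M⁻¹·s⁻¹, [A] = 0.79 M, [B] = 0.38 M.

0.05704 M/s

Step 1: The rate law is rate = k[A]^1[B]^1, overall order = 1+1 = 2
Step 2: Substitute values: rate = 0.19 × (0.79)^1 × (0.38)^1
Step 3: rate = 0.19 × 0.79 × 0.38 = 0.057038 M/s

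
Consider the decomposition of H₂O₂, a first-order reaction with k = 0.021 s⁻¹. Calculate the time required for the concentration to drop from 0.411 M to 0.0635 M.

88.93 s

Step 1: For first-order: t = ln([H₂O₂]₀/[H₂O₂])/k
Step 2: t = ln(0.411/0.0635)/0.021
Step 3: t = ln(6.472)/0.021
Step 4: t = 1.868/0.021 = 88.93 s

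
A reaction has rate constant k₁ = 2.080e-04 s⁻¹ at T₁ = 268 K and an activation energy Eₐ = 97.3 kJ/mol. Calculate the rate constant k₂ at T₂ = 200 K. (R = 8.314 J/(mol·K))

7.413e-11 s⁻¹

Step 1: Use the two-temperature Arrhenius form: ln(k₂/k₁) = -Eₐ/R × (1/T₂ - 1/T₁)
Step 2: Convert Eₐ to J/mol: 97.3 kJ/mol = 97300 J/mol
Step 3: 1/T₂ - 1/T₁ = 1/200 - 1/268 = 1.268657e-03 K⁻¹
Step 4: ln(k₂/k₁) = -97300/8.314 × 1.268657e-03 = -14.84728
Step 5: k₂ = k₁ × exp(-14.84728) = 2.080e-04 × 3.56376e-07 = 7.413e-11 s⁻¹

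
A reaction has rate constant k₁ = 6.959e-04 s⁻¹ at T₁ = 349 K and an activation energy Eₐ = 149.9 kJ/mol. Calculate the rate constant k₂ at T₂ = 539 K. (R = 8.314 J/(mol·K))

5.642e+04 s⁻¹

Step 1: Use the two-temperature Arrhenius form: ln(k₂/k₁) = -Eₐ/R × (1/T₂ - 1/T₁)
Step 2: Convert Eₐ to J/mol: 149.9 kJ/mol = 149900 J/mol
Step 3: 1/T₂ - 1/T₁ = 1/539 - 1/349 = -1.010042e-03 K⁻¹
Step 4: ln(k₂/k₁) = -149900/8.314 × -1.010042e-03 = 18.21088
Step 5: k₂ = k₁ × exp(18.21088) = 6.959e-04 × 8.10746e+07 = 5.642e+04 s⁻¹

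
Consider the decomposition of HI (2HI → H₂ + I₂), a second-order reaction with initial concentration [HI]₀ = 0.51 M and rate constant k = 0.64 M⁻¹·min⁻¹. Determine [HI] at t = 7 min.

0.1553 M

Step 1: For a second-order reaction: 1/[HI] = 1/[HI]₀ + kt
Step 2: 1/[HI] = 1/0.51 + 0.64 × 7
Step 3: 1/[HI] = 1.961 + 4.48 = 6.441
Step 4: [HI] = 1/6.441 = 0.1553 M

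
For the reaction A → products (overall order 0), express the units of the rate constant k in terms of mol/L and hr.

mol/L·hr⁻¹

Step 1: For overall order n, rate = k × (concentration)^n.
Step 2: Rate has units mol/L·hr⁻¹; concentration term has units (mol/L)^0.
Step 3: k = rate / (concentration)^n, so units of k = (mol/L)^(1-0)·hr⁻¹ = mol/L·hr⁻¹.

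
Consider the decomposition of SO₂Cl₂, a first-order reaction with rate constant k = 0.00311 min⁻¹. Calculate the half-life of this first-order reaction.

222.9 min

Step 1: For a first-order reaction, t₁/₂ = ln(2)/k
Step 2: t₁/₂ = ln(2)/0.00311
Step 3: t₁/₂ = 0.6931/0.00311 = 222.9 min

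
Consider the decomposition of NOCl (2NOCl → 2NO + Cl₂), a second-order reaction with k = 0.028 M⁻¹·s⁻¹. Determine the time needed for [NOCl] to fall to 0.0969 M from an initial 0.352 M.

267.1 s

Step 1: For second-order: t = (1/[NOCl] - 1/[NOCl]₀)/k
Step 2: t = (1/0.0969 - 1/0.352)/0.028
Step 3: t = (10.32 - 2.841)/0.028
Step 4: t = 7.479/0.028 = 267.1 s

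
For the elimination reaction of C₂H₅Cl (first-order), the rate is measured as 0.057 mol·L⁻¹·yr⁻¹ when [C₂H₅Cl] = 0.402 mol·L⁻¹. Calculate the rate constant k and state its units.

0.1418 yr⁻¹

Step 1: rate = k[C₂H₅Cl]^1, so k = rate / [C₂H₅Cl]^1.
Step 2: k = 0.057 / (0.402)^1 = 0.057 / 0.402.
Step 3: k = 0.1418 yr⁻¹.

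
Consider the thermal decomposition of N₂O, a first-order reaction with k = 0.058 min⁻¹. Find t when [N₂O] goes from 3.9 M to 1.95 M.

11.95 min

Step 1: For first-order: t = ln([N₂O]₀/[N₂O])/k
Step 2: t = ln(3.9/1.95)/0.058
Step 3: t = ln(2)/0.058
Step 4: t = 0.6931/0.058 = 11.95 min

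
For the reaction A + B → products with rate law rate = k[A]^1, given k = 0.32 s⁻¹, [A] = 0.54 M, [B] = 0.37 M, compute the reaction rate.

0.1728 M/s

Step 1: The rate law is rate = k[A]^1
Step 2: Note that the rate does not depend on [B] (zero order in B).
Step 3: rate = 0.32 × (0.54)^1 = 0.1728 M/s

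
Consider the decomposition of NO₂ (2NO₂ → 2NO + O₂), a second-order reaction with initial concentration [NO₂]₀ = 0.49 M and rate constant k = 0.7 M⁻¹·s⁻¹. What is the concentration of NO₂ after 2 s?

0.2906 M

Step 1: For a second-order reaction: 1/[NO₂] = 1/[NO₂]₀ + kt
Step 2: 1/[NO₂] = 1/0.49 + 0.7 × 2
Step 3: 1/[NO₂] = 2.041 + 1.4 = 3.441
Step 4: [NO₂] = 1/3.441 = 0.2906 M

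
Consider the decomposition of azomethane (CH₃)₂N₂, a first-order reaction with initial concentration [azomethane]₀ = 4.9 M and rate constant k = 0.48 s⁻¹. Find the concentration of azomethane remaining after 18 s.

0.0008667 M

Step 1: For a first-order reaction: [azomethane] = [azomethane]₀ × e^(-kt)
Step 2: [azomethane] = 4.9 × e^(-0.48 × 18)
Step 3: [azomethane] = 4.9 × e^(-8.64)
Step 4: [azomethane] = 4.9 × 0.000176887 = 0.0008667 M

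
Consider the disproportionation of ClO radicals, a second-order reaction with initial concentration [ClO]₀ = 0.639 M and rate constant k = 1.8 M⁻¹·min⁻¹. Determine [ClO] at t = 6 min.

0.08087 M

Step 1: For a second-order reaction: 1/[ClO] = 1/[ClO]₀ + kt
Step 2: 1/[ClO] = 1/0.639 + 1.8 × 6
Step 3: 1/[ClO] = 1.565 + 10.8 = 12.36
Step 4: [ClO] = 1/12.36 = 0.08087 M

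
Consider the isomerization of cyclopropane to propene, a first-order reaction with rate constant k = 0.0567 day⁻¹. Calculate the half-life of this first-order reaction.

12.22 day

Step 1: For a first-order reaction, t₁/₂ = ln(2)/k
Step 2: t₁/₂ = ln(2)/0.0567
Step 3: t₁/₂ = 0.6931/0.0567 = 12.22 day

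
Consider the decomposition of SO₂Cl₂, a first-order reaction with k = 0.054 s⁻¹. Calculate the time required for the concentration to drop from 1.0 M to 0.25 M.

25.67 s

Step 1: For first-order: t = ln([SO₂Cl₂]₀/[SO₂Cl₂])/k
Step 2: t = ln(1.0/0.25)/0.054
Step 3: t = ln(4)/0.054
Step 4: t = 1.386/0.054 = 25.67 s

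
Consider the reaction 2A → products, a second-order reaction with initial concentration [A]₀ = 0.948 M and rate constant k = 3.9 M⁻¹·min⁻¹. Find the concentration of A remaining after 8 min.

0.031 M

Step 1: For a second-order reaction: 1/[A] = 1/[A]₀ + kt
Step 2: 1/[A] = 1/0.948 + 3.9 × 8
Step 3: 1/[A] = 1.055 + 31.2 = 32.25
Step 4: [A] = 1/32.25 = 0.031 M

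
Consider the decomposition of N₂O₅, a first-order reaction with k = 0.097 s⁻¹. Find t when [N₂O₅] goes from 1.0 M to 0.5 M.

7.146 s

Step 1: For first-order: t = ln([N₂O₅]₀/[N₂O₅])/k
Step 2: t = ln(1.0/0.5)/0.097
Step 3: t = ln(2)/0.097
Step 4: t = 0.6931/0.097 = 7.146 s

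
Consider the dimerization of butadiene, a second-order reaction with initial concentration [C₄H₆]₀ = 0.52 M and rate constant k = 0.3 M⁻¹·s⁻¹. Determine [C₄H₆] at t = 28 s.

0.09687 M

Step 1: For a second-order reaction: 1/[C₄H₆] = 1/[C₄H₆]₀ + kt
Step 2: 1/[C₄H₆] = 1/0.52 + 0.3 × 28
Step 3: 1/[C₄H₆] = 1.923 + 8.4 = 10.32
Step 4: [C₄H₆] = 1/10.32 = 0.09687 M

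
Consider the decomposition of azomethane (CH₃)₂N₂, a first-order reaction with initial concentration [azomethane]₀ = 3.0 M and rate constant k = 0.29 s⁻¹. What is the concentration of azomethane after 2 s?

1.68 M

Step 1: For a first-order reaction: [azomethane] = [azomethane]₀ × e^(-kt)
Step 2: [azomethane] = 3.0 × e^(-0.29 × 2)
Step 3: [azomethane] = 3.0 × e^(-0.58)
Step 4: [azomethane] = 3.0 × 0.559898 = 1.68 M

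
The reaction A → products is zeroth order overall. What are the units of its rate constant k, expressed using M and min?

M·min⁻¹

Step 1: For overall order n, rate = k × (concentration)^n.
Step 2: Rate has units M·min⁻¹; concentration term has units M^0.
Step 3: k = rate / (concentration)^n, so units of k = M^(1-0)·min⁻¹ = M·min⁻¹.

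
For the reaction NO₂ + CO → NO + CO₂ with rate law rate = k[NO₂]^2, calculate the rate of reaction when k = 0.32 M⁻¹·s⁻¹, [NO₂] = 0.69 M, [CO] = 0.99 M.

0.1524 M/s

Step 1: The rate law is rate = k[NO₂]^2
Step 2: Note that the rate does not depend on [CO] (zero order in CO).
Step 3: rate = 0.32 × (0.69)^2 = 0.152352 M/s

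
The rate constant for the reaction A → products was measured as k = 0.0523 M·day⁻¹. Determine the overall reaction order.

zeroth order (0)

Step 1: The units of k for an nth-order reaction are (concentration)^(1-n)·(time)⁻¹.
Step 2: Here k has units M·day⁻¹, so the concentration exponent is 1.
Step 3: 1 - n = 1 ⇒ n = 0. The reaction is zeroth order.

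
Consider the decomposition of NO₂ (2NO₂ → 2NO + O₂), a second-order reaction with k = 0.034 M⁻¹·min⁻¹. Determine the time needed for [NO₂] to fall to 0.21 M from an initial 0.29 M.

38.64 min

Step 1: For second-order: t = (1/[NO₂] - 1/[NO₂]₀)/k
Step 2: t = (1/0.21 - 1/0.29)/0.034
Step 3: t = (4.762 - 3.448)/0.034
Step 4: t = 1.314/0.034 = 38.64 min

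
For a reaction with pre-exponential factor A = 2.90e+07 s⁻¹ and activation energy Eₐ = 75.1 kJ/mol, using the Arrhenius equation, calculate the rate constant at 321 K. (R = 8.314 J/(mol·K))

1.74e-05 s⁻¹

Step 1: Use the Arrhenius equation: k = A × exp(-Eₐ/RT)
Step 2: Convert Eₐ to J/mol: 75.1 kJ/mol = 75100 J/mol
Step 3: Calculate the exponent: -Eₐ/(RT) = -75100/(8.314 × 321) = -28.14005
Step 4: k = 2.90e+07 × exp(-28.14005)
Step 5: k = 2.90e+07 × 6.01079e-13 = 1.7431e-05 s⁻¹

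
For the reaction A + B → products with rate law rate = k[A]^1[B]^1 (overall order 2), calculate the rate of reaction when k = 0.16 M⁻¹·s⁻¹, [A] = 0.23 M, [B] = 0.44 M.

0.01619 M/s

Step 1: The rate law is rate = k[A]^1[B]^1, overall order = 1+1 = 2
Step 2: Substitute values: rate = 0.16 × (0.23)^1 × (0.44)^1
Step 3: rate = 0.16 × 0.23 × 0.44 = 0.016192 M/s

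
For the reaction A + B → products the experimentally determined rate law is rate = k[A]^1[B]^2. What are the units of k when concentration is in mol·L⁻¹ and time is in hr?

(mol·L⁻¹)⁻²·hr⁻¹

Step 1: Overall order = 1 + 2 = 3.
Step 2: rate has units mol·L⁻¹·hr⁻¹; [A]^1[B]^2 has units (mol·L⁻¹)^3.
Step 3: k = rate/([A]^1[B]^2), so units of k = (mol·L⁻¹)^(1-3)·hr⁻¹ = (mol·L⁻¹)⁻²·hr⁻¹.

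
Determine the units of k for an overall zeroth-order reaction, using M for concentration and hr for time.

M·hr⁻¹

Step 1: For overall order n, rate = k × (concentration)^n.
Step 2: Rate has units M·hr⁻¹; concentration term has units M^0.
Step 3: k = rate / (concentration)^n, so units of k = M^(1-0)·hr⁻¹ = M·hr⁻¹.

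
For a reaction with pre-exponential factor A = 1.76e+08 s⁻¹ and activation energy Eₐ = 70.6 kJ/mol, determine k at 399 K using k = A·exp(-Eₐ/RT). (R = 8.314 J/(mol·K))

1.01e-01 s⁻¹

Step 1: Use the Arrhenius equation: k = A × exp(-Eₐ/RT)
Step 2: Convert Eₐ to J/mol: 70.6 kJ/mol = 70600 J/mol
Step 3: Calculate the exponent: -Eₐ/(RT) = -70600/(8.314 × 399) = -21.28246
Step 4: k = 1.76e+08 × exp(-21.28246)
Step 5: k = 1.76e+08 × 5.71670e-10 = 1.0061e-01 s⁻¹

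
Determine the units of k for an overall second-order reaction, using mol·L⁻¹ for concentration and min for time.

(mol·L⁻¹)⁻¹·min⁻¹

Step 1: For overall order n, rate = k × (concentration)^n.
Step 2: Rate has units mol·L⁻¹·min⁻¹; concentration term has units (mol·L⁻¹)^2.
Step 3: k = rate / (concentration)^n, so units of k = (mol·L⁻¹)^(1-2)·min⁻¹ = (mol·L⁻¹)⁻¹·min⁻¹.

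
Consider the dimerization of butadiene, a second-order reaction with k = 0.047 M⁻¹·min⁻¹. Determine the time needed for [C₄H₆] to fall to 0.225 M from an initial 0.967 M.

72.56 min

Step 1: For second-order: t = (1/[C₄H₆] - 1/[C₄H₆]₀)/k
Step 2: t = (1/0.225 - 1/0.967)/0.047
Step 3: t = (4.444 - 1.034)/0.047
Step 4: t = 3.41/0.047 = 72.56 min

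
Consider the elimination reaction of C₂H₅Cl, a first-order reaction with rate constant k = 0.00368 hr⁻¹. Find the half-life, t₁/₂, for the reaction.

188.4 hr

Step 1: For a first-order reaction, t₁/₂ = ln(2)/k
Step 2: t₁/₂ = ln(2)/0.00368
Step 3: t₁/₂ = 0.6931/0.00368 = 188.4 hr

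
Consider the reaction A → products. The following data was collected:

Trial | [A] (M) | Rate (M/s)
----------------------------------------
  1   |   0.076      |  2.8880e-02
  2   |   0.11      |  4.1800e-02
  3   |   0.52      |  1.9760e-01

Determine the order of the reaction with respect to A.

first order (1)

Step 1: Compare trials to find order n where rate₂/rate₁ = ([A]₂/[A]₁)^n
Step 2: rate₂/rate₁ = 4.1800e-02/2.8880e-02 = 1.447
Step 3: [A]₂/[A]₁ = 0.11/0.076 = 1.447
Step 4: n = ln(1.447)/ln(1.447) = 1.00 ≈ 1
Step 5: The reaction is first order in A.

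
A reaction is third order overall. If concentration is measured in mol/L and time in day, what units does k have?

(mol/L)⁻²·day⁻¹

Step 1: For overall order n, rate = k × (concentration)^n.
Step 2: Rate has units mol/L·day⁻¹; concentration term has units (mol/L)^3.
Step 3: k = rate / (concentration)^n, so units of k = (mol/L)^(1-3)·day⁻¹ = (mol/L)⁻²·day⁻¹.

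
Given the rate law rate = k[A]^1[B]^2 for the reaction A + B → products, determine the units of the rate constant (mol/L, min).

(mol/L)⁻²·min⁻¹

Step 1: Overall order = 1 + 2 = 3.
Step 2: rate has units mol/L·min⁻¹; [A]^1[B]^2 has units (mol/L)^3.
Step 3: k = rate/([A]^1[B]^2), so units of k = (mol/L)^(1-3)·min⁻¹ = (mol/L)⁻²·min⁻¹.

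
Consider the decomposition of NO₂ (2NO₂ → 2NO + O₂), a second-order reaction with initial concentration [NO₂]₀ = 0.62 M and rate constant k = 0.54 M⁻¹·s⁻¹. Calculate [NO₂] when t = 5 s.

0.2319 M

Step 1: For a second-order reaction: 1/[NO₂] = 1/[NO₂]₀ + kt
Step 2: 1/[NO₂] = 1/0.62 + 0.54 × 5
Step 3: 1/[NO₂] = 1.613 + 2.7 = 4.313
Step 4: [NO₂] = 1/4.313 = 0.2319 M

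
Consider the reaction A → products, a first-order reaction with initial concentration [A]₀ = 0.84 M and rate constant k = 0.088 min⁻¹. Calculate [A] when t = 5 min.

0.541 M

Step 1: For a first-order reaction: [A] = [A]₀ × e^(-kt)
Step 2: [A] = 0.84 × e^(-0.088 × 5)
Step 3: [A] = 0.84 × e^(-0.44)
Step 4: [A] = 0.84 × 0.644036 = 0.541 M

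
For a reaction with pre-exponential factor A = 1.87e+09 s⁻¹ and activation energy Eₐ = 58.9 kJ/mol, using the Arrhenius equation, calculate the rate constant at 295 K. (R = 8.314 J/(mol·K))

6.95e-02 s⁻¹

Step 1: Use the Arrhenius equation: k = A × exp(-Eₐ/RT)
Step 2: Convert Eₐ to J/mol: 58.9 kJ/mol = 58900 J/mol
Step 3: Calculate the exponent: -Eₐ/(RT) = -58900/(8.314 × 295) = -24.01504
Step 4: k = 1.87e+09 × exp(-24.01504)
Step 5: k = 1.87e+09 × 3.71878e-11 = 6.9541e-02 s⁻¹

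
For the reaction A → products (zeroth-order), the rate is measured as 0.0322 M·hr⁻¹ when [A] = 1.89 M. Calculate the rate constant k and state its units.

0.0322 M·hr⁻¹

Step 1: For a zeroth-order reaction, rate = k (independent of concentration).
Step 2: k = rate = 0.0322 M·hr⁻¹.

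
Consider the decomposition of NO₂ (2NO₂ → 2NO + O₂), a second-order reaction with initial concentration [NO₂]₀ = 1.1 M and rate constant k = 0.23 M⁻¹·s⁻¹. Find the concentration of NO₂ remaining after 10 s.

0.3116 M

Step 1: For a second-order reaction: 1/[NO₂] = 1/[NO₂]₀ + kt
Step 2: 1/[NO₂] = 1/1.1 + 0.23 × 10
Step 3: 1/[NO₂] = 0.9091 + 2.3 = 3.209
Step 4: [NO₂] = 1/3.209 = 0.3116 M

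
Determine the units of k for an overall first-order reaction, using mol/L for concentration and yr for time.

yr⁻¹

Step 1: For overall order n, rate = k × (concentration)^n.
Step 2: Rate has units mol/L·yr⁻¹; concentration term has units (mol/L)^1.
Step 3: k = rate / (concentration)^n, so units of k = (mol/L)^(1-1)·yr⁻¹ = yr⁻¹.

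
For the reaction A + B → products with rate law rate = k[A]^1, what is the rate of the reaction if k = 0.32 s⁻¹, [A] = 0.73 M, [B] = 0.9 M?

0.2336 M/s

Step 1: The rate law is rate = k[A]^1
Step 2: Note that the rate does not depend on [B] (zero order in B).
Step 3: rate = 0.32 × (0.73)^1 = 0.2336 M/s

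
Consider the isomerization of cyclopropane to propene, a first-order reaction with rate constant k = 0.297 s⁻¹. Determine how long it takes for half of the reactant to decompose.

2.334 s

Step 1: For a first-order reaction, t₁/₂ = ln(2)/k
Step 2: t₁/₂ = ln(2)/0.297
Step 3: t₁/₂ = 0.6931/0.297 = 2.334 s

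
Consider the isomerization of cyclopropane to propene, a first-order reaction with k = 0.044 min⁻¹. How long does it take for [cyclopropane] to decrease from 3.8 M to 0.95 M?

31.51 min

Step 1: For first-order: t = ln([cyclopropane]₀/[cyclopropane])/k
Step 2: t = ln(3.8/0.95)/0.044
Step 3: t = ln(4)/0.044
Step 4: t = 1.386/0.044 = 31.51 min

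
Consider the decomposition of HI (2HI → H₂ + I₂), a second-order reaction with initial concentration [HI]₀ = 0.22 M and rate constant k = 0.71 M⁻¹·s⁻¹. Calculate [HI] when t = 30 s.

0.03869 M

Step 1: For a second-order reaction: 1/[HI] = 1/[HI]₀ + kt
Step 2: 1/[HI] = 1/0.22 + 0.71 × 30
Step 3: 1/[HI] = 4.545 + 21.3 = 25.85
Step 4: [HI] = 1/25.85 = 0.03869 M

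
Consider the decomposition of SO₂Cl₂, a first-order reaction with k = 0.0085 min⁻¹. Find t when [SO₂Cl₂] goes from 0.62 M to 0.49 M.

27.68 min

Step 1: For first-order: t = ln([SO₂Cl₂]₀/[SO₂Cl₂])/k
Step 2: t = ln(0.62/0.49)/0.0085
Step 3: t = ln(1.265)/0.0085
Step 4: t = 0.2353/0.0085 = 27.68 min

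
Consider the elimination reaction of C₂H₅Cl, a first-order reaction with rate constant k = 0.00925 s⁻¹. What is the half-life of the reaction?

74.93 s

Step 1: For a first-order reaction, t₁/₂ = ln(2)/k
Step 2: t₁/₂ = ln(2)/0.00925
Step 3: t₁/₂ = 0.6931/0.00925 = 74.93 s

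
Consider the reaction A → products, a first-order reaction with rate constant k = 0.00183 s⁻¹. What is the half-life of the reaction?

378.8 s

Step 1: For a first-order reaction, t₁/₂ = ln(2)/k
Step 2: t₁/₂ = ln(2)/0.00183
Step 3: t₁/₂ = 0.6931/0.00183 = 378.8 s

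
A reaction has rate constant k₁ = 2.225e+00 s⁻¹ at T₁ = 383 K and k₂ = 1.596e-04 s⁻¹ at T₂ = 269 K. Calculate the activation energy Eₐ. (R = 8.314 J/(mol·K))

71.7 kJ/mol

Step 1: Use the two-temperature Arrhenius form: ln(k₂/k₁) = -Eₐ/R × (1/T₂ - 1/T₁)
Step 2: ln(k₂/k₁) = ln(1.596e-04/2.225e+00) = ln(7.17303e-05) = -9.5426
Step 3: 1/T₂ - 1/T₁ = 1/269 - 1/383 = 1.106506e-03 K⁻¹
Step 4: Eₐ = -R × ln(k₂/k₁) / (1/T₂ - 1/T₁) = -8.314 × -9.5426 / 1.106506e-03
Step 5: Eₐ = 7.1701e+04 J/mol = 71.7 kJ/mol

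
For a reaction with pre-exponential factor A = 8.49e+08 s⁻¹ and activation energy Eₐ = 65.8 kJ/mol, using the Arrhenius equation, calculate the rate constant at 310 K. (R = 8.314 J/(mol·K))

6.94e-03 s⁻¹

Step 1: Use the Arrhenius equation: k = A × exp(-Eₐ/RT)
Step 2: Convert Eₐ to J/mol: 65.8 kJ/mol = 65800 J/mol
Step 3: Calculate the exponent: -Eₐ/(RT) = -65800/(8.314 × 310) = -25.53020
Step 4: k = 8.49e+08 × exp(-25.53020)
Step 5: k = 8.49e+08 × 8.17288e-12 = 6.9388e-03 s⁻¹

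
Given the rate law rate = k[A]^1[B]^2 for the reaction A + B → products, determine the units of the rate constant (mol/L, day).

(mol/L)⁻²·day⁻¹

Step 1: Overall order = 1 + 2 = 3.
Step 2: rate has units mol/L·day⁻¹; [A]^1[B]^2 has units (mol/L)^3.
Step 3: k = rate/([A]^1[B]^2), so units of k = (mol/L)^(1-3)·day⁻¹ = (mol/L)⁻²·day⁻¹.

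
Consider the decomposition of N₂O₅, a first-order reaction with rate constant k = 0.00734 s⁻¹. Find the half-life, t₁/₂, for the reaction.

94.43 s

Step 1: For a first-order reaction, t₁/₂ = ln(2)/k
Step 2: t₁/₂ = ln(2)/0.00734
Step 3: t₁/₂ = 0.6931/0.00734 = 94.43 s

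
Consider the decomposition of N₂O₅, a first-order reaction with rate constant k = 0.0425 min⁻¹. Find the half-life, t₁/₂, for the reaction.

16.31 min

Step 1: For a first-order reaction, t₁/₂ = ln(2)/k
Step 2: t₁/₂ = ln(2)/0.0425
Step 3: t₁/₂ = 0.6931/0.0425 = 16.31 min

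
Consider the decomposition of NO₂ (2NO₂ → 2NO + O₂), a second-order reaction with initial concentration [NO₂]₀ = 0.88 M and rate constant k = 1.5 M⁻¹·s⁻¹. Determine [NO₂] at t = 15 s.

0.04231 M

Step 1: For a second-order reaction: 1/[NO₂] = 1/[NO₂]₀ + kt
Step 2: 1/[NO₂] = 1/0.88 + 1.5 × 15
Step 3: 1/[NO₂] = 1.136 + 22.5 = 23.64
Step 4: [NO₂] = 1/23.64 = 0.04231 M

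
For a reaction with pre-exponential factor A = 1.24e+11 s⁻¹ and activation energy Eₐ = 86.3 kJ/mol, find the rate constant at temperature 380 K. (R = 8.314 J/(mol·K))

1.70e-01 s⁻¹

Step 1: Use the Arrhenius equation: k = A × exp(-Eₐ/RT)
Step 2: Convert Eₐ to J/mol: 86.3 kJ/mol = 86300 J/mol
Step 3: Calculate the exponent: -Eₐ/(RT) = -86300/(8.314 × 380) = -27.31600
Step 4: k = 1.24e+11 × exp(-27.31600)
Step 5: k = 1.24e+11 × 1.37029e-12 = 1.6992e-01 s⁻¹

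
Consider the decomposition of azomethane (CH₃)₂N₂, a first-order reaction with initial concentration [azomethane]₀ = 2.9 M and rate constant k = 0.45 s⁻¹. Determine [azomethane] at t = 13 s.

0.008352 M

Step 1: For a first-order reaction: [azomethane] = [azomethane]₀ × e^(-kt)
Step 2: [azomethane] = 2.9 × e^(-0.45 × 13)
Step 3: [azomethane] = 2.9 × e^(-5.85)
Step 4: [azomethane] = 2.9 × 0.0028799 = 0.008352 M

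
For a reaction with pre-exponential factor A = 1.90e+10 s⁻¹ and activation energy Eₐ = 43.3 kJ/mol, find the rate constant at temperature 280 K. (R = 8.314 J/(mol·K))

1.59e+02 s⁻¹

Step 1: Use the Arrhenius equation: k = A × exp(-Eₐ/RT)
Step 2: Convert Eₐ to J/mol: 43.3 kJ/mol = 43300 J/mol
Step 3: Calculate the exponent: -Eₐ/(RT) = -43300/(8.314 × 280) = -18.60030
Step 4: k = 1.90e+10 × exp(-18.60030)
Step 5: k = 1.90e+10 × 8.35588e-09 = 1.5876e+02 s⁻¹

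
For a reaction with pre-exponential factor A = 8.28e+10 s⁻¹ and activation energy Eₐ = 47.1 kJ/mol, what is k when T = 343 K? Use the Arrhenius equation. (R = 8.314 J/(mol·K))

5.56e+03 s⁻¹

Step 1: Use the Arrhenius equation: k = A × exp(-Eₐ/RT)
Step 2: Convert Eₐ to J/mol: 47.1 kJ/mol = 47100 J/mol
Step 3: Calculate the exponent: -Eₐ/(RT) = -47100/(8.314 × 343) = -16.51645
Step 4: k = 8.28e+10 × exp(-16.51645)
Step 5: k = 8.28e+10 × 6.71424e-08 = 5.5594e+03 s⁻¹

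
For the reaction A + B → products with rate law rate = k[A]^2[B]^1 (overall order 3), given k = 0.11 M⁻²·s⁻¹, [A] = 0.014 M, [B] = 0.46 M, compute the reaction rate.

9.918e-06 M/s

Step 1: The rate law is rate = k[A]^2[B]^1, overall order = 2+1 = 3
Step 2: Substitute values: rate = 0.11 × (0.014)^2 × (0.46)^1
Step 3: rate = 0.11 × 0.000196 × 0.46 = 9.9176e-06 M/s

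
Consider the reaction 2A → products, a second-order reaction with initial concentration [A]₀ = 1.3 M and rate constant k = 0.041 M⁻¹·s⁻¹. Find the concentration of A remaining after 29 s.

0.5107 M

Step 1: For a second-order reaction: 1/[A] = 1/[A]₀ + kt
Step 2: 1/[A] = 1/1.3 + 0.041 × 29
Step 3: 1/[A] = 0.7692 + 1.189 = 1.958
Step 4: [A] = 1/1.958 = 0.5107 M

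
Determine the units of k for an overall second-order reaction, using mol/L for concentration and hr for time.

(mol/L)⁻¹·hr⁻¹

Step 1: For overall order n, rate = k × (concentration)^n.
Step 2: Rate has units mol/L·hr⁻¹; concentration term has units (mol/L)^2.
Step 3: k = rate / (concentration)^n, so units of k = (mol/L)^(1-2)·hr⁻¹ = (mol/L)⁻¹·hr⁻¹.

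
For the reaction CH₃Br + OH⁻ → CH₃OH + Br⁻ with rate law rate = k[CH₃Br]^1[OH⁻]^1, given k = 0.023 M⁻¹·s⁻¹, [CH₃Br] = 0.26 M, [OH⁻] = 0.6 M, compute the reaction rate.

0.003588 M/s

Step 1: The rate law is rate = k[CH₃Br]^1[OH⁻]^1
Step 2: Substitute: rate = 0.023 × (0.26)^1 × (0.6)^1
Step 3: rate = 0.023 × 0.26 × 0.6 = 0.003588 M/s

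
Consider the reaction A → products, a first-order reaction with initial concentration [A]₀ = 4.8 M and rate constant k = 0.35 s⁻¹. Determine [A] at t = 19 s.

0.006211 M

Step 1: For a first-order reaction: [A] = [A]₀ × e^(-kt)
Step 2: [A] = 4.8 × e^(-0.35 × 19)
Step 3: [A] = 4.8 × e^(-6.65)
Step 4: [A] = 4.8 × 0.00129402 = 0.006211 M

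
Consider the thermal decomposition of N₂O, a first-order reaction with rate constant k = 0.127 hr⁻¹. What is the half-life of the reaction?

5.458 hr

Step 1: For a first-order reaction, t₁/₂ = ln(2)/k
Step 2: t₁/₂ = ln(2)/0.127
Step 3: t₁/₂ = 0.6931/0.127 = 5.458 hr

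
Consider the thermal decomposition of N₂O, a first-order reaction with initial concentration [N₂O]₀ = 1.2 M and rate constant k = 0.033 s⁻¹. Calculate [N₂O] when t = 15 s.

0.7315 M

Step 1: For a first-order reaction: [N₂O] = [N₂O]₀ × e^(-kt)
Step 2: [N₂O] = 1.2 × e^(-0.033 × 15)
Step 3: [N₂O] = 1.2 × e^(-0.495)
Step 4: [N₂O] = 1.2 × 0.609571 = 0.7315 M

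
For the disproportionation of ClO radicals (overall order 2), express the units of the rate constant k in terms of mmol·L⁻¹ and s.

(mmol·L⁻¹)⁻¹·s⁻¹

Step 1: For overall order n, rate = k × (concentration)^n.
Step 2: Rate has units mmol·L⁻¹·s⁻¹; concentration term has units (mmol·L⁻¹)^2.
Step 3: k = rate / (concentration)^n, so units of k = (mmol·L⁻¹)^(1-2)·s⁻¹ = (mmol·L⁻¹)⁻¹·s⁻¹.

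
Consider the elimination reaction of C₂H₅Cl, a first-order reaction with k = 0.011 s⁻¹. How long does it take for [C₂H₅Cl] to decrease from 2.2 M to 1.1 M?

63.01 s

Step 1: For first-order: t = ln([C₂H₅Cl]₀/[C₂H₅Cl])/k
Step 2: t = ln(2.2/1.1)/0.011
Step 3: t = ln(2)/0.011
Step 4: t = 0.6931/0.011 = 63.01 s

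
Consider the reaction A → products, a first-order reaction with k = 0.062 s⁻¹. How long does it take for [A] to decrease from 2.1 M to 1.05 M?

11.18 s

Step 1: For first-order: t = ln([A]₀/[A])/k
Step 2: t = ln(2.1/1.05)/0.062
Step 3: t = ln(2)/0.062
Step 4: t = 0.6931/0.062 = 11.18 s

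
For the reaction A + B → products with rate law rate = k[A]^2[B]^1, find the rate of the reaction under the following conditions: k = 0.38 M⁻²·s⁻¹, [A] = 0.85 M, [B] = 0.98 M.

0.2691 M/s

Step 1: The rate law is rate = k[A]^2[B]^1
Step 2: Substitute: rate = 0.38 × (0.85)^2 × (0.98)^1
Step 3: rate = 0.38 × 0.7225 × 0.98 = 0.269059 M/s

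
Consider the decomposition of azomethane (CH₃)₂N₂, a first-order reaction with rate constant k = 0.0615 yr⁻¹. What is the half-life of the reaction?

11.27 yr

Step 1: For a first-order reaction, t₁/₂ = ln(2)/k
Step 2: t₁/₂ = ln(2)/0.0615
Step 3: t₁/₂ = 0.6931/0.0615 = 11.27 yr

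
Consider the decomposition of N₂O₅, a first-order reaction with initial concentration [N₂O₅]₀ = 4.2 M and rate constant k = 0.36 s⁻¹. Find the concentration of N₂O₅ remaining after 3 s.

1.426 M

Step 1: For a first-order reaction: [N₂O₅] = [N₂O₅]₀ × e^(-kt)
Step 2: [N₂O₅] = 4.2 × e^(-0.36 × 3)
Step 3: [N₂O₅] = 4.2 × e^(-1.08)
Step 4: [N₂O₅] = 4.2 × 0.339596 = 1.426 M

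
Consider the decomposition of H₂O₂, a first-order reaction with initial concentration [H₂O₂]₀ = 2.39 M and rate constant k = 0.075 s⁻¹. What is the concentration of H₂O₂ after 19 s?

0.5748 M

Step 1: For a first-order reaction: [H₂O₂] = [H₂O₂]₀ × e^(-kt)
Step 2: [H₂O₂] = 2.39 × e^(-0.075 × 19)
Step 3: [H₂O₂] = 2.39 × e^(-1.425)
Step 4: [H₂O₂] = 2.39 × 0.240508 = 0.5748 M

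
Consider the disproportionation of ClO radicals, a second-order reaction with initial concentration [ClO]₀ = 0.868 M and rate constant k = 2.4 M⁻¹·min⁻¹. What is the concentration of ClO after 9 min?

0.04395 M

Step 1: For a second-order reaction: 1/[ClO] = 1/[ClO]₀ + kt
Step 2: 1/[ClO] = 1/0.868 + 2.4 × 9
Step 3: 1/[ClO] = 1.152 + 21.6 = 22.75
Step 4: [ClO] = 1/22.75 = 0.04395 M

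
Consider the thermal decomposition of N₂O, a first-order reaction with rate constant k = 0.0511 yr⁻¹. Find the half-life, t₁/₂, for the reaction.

13.56 yr

Step 1: For a first-order reaction, t₁/₂ = ln(2)/k
Step 2: t₁/₂ = ln(2)/0.0511
Step 3: t₁/₂ = 0.6931/0.0511 = 13.56 yr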